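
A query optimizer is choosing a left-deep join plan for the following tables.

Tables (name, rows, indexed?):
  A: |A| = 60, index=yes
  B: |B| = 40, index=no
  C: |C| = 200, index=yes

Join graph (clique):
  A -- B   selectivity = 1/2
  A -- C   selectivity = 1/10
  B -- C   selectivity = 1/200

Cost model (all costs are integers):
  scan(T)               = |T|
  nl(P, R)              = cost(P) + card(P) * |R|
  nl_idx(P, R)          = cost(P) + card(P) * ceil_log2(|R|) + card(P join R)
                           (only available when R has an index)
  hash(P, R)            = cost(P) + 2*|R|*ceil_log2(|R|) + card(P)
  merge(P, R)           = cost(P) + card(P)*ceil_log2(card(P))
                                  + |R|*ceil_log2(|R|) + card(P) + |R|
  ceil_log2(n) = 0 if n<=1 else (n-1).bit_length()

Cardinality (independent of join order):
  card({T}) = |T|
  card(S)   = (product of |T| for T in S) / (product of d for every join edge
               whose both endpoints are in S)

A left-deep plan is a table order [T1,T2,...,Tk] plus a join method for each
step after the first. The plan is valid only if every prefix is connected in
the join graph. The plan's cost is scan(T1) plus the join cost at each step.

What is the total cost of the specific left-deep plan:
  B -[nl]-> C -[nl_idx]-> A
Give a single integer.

8400

step 1: scan B: cost=40, card=40
step 2: join C via nl
    card(P join C) = 40*200/(200) = 40
    cost = 40 + 40*200 = 8040
step 3: join A via nl_idx
    card(P join A) = 40*60/(2*10) = 120
    cost = 8040 + 40*6 + 120 = 8400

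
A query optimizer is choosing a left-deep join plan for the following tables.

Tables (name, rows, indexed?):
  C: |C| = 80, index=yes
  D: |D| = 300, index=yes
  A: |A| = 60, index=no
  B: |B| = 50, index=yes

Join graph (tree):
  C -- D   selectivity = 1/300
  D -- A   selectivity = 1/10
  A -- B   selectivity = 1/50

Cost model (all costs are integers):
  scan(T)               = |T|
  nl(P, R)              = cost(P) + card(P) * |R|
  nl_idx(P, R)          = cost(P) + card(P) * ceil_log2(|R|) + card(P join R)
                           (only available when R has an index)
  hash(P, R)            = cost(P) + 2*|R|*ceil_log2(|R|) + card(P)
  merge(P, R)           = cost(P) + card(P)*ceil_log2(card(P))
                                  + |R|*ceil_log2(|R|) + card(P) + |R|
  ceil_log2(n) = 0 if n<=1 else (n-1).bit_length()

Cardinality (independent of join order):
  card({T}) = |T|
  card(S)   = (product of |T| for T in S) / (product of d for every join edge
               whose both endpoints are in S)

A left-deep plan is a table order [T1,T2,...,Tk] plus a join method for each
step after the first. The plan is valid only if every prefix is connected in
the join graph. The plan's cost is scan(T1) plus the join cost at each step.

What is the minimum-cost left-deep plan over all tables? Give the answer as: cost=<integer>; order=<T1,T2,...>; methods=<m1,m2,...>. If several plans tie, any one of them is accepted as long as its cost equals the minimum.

Selinger DP (subsets sized 1..n):
  {C}: scan cost=80, card=80
  {D}: scan cost=300, card=300
  {A}: scan cost=60, card=60
  {B}: scan cost=50, card=50
  {CD}: card=80; try (D,nl_idx)→880, (C,hash)→1720, (C,nl_idx)→2480, (D,merge)→3720, (C,merge)→3940, (D,hash)→5560 …(+2); best=880 via (D,nl_idx)
  {AD}: card=1800; try (A,hash)→1320, (D,nl_idx)→2400, (D,merge)→3480, (A,merge)→3720, (D,hash)→5520, (D,nl)→18060 …(+1); best=1320 via (A,hash)
  {AB}: card=60; try (B,nl_idx)→480, (B,hash)→720, (A,hash)→820, (A,merge)→820, (B,merge)→830, (A,nl)→3050 …(+1); best=480 via (B,nl_idx)
  {ACD}: card=480; try (A,hash)→1680, (A,merge)→1940, (C,hash)→4240, (A,nl)→5680, (C,nl_idx)→14400, (C,merge)→23560 …(+1); best=1680 via (A,hash)
  {ABD}: card=1800; try (D,nl_idx)→2820, (B,hash)→3720, (D,merge)→3900, (D,hash)→5940, (B,nl_idx)→13920, (D,nl)→18480 …(+2); best=2820 via (D,nl_idx)
  {ABCD}: card=480; try (B,hash)→2760, (B,nl_idx)→5040, (C,hash)→5740, (B,merge)→6830, (C,nl_idx)→15900, (C,merge)→25060 …(+2); best=2760 via (B,hash)

cost=2760; order=C,D,A,B; methods=nl_idx,hash,hash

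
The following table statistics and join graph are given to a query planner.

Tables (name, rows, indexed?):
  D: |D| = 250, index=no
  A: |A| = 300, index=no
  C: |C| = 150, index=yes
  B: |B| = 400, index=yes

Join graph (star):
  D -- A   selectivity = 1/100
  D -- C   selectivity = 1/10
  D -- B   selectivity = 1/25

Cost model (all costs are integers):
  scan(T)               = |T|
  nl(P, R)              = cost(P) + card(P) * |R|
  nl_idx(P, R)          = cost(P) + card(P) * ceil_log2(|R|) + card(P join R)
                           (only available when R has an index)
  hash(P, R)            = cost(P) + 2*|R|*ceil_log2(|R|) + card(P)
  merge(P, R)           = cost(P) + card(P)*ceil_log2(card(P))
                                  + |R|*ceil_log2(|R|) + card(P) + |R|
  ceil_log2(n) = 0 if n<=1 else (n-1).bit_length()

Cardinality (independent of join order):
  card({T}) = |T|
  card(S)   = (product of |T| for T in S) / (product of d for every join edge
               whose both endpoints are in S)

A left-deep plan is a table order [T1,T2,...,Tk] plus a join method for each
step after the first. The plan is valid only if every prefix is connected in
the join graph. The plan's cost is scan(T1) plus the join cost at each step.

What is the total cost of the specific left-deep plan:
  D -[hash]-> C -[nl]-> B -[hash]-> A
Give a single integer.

step 1: scan D: cost=250, card=250
step 2: join C via hash
    card(P join C) = 250*150/(10) = 3750
    cost = 250 + 2*150*8 + 250 = 2900
step 3: join B via nl
    card(P join B) = 3750*400/(25) = 60000
    cost = 2900 + 3750*400 = 1502900
step 4: join A via hash
    card(P join A) = 60000*300/(100) = 180000
    cost = 1502900 + 2*300*9 + 60000 = 1568300

1568300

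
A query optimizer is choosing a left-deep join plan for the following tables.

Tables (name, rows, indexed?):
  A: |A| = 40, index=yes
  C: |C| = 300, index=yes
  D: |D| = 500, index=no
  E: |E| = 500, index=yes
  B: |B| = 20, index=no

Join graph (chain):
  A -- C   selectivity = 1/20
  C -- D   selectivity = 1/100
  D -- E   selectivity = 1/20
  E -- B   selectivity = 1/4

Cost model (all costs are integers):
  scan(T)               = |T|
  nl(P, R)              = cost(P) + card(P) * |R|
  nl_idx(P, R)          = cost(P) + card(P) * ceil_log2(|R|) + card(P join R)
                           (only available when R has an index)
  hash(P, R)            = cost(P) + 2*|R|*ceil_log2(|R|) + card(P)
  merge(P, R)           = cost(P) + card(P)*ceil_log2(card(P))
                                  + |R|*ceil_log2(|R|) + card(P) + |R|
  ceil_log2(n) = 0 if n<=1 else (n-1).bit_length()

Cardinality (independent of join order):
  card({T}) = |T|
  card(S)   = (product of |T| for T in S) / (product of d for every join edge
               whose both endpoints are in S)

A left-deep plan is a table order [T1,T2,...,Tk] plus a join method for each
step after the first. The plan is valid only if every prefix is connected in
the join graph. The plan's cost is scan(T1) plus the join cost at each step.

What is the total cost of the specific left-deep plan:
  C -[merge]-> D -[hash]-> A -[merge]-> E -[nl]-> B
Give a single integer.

step 1: scan C: cost=300, card=300
step 2: join D via merge
    card(P join D) = 300*500/(100) = 1500
    cost = 300 + 300*9 + 500*9 + 300 + 500 = 8300
step 3: join A via hash
    card(P join A) = 1500*40/(20) = 3000
    cost = 8300 + 2*40*6 + 1500 = 10280
step 4: join E via merge
    card(P join E) = 3000*500/(20) = 75000
    cost = 10280 + 3000*12 + 500*9 + 3000 + 500 = 54280
step 5: join B via nl
    card(P join B) = 75000*20/(4) = 375000
    cost = 54280 + 75000*20 = 1554280

1554280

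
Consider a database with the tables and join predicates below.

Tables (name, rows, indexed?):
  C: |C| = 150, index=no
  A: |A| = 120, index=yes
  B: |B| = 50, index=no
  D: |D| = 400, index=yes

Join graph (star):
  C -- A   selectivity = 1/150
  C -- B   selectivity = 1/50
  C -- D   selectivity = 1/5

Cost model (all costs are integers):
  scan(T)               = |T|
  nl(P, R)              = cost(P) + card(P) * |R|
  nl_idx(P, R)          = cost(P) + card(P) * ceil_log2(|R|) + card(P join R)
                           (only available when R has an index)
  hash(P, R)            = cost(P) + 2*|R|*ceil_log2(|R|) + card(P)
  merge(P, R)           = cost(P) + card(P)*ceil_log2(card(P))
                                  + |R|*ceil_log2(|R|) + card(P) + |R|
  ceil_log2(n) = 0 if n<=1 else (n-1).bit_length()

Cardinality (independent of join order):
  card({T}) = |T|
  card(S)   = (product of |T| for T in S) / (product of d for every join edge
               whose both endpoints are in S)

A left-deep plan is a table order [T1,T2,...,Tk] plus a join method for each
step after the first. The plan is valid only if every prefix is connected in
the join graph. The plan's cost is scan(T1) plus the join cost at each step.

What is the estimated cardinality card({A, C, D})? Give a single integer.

9600

Tables in S: A(120), C(150), D(400)
Edges inside S: C-A(d=150), C-D(d=5)
numerator = 120 * 150 * 400 = 7200000
denominator = 150 * 5 = 750
card(S) = 7200000 / 750 = 9600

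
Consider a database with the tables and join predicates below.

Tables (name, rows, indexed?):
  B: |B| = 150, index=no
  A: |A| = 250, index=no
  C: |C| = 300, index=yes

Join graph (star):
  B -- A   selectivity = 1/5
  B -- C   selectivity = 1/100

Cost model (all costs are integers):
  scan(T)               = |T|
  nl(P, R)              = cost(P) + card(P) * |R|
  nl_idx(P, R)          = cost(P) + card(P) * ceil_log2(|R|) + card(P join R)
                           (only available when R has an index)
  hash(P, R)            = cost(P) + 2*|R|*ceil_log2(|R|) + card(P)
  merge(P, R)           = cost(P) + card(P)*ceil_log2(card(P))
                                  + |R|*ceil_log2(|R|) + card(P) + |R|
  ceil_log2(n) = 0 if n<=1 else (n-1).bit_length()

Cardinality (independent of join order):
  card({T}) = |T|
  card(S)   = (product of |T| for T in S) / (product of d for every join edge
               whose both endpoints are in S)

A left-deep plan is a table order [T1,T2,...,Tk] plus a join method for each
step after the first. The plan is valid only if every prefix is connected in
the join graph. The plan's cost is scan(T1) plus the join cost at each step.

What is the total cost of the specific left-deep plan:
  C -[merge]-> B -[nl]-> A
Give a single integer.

step 1: scan C: cost=300, card=300
step 2: join B via merge
    card(P join B) = 300*150/(100) = 450
    cost = 300 + 300*9 + 150*8 + 300 + 150 = 4650
step 3: join A via nl
    card(P join A) = 450*250/(5) = 22500
    cost = 4650 + 450*250 = 117150

117150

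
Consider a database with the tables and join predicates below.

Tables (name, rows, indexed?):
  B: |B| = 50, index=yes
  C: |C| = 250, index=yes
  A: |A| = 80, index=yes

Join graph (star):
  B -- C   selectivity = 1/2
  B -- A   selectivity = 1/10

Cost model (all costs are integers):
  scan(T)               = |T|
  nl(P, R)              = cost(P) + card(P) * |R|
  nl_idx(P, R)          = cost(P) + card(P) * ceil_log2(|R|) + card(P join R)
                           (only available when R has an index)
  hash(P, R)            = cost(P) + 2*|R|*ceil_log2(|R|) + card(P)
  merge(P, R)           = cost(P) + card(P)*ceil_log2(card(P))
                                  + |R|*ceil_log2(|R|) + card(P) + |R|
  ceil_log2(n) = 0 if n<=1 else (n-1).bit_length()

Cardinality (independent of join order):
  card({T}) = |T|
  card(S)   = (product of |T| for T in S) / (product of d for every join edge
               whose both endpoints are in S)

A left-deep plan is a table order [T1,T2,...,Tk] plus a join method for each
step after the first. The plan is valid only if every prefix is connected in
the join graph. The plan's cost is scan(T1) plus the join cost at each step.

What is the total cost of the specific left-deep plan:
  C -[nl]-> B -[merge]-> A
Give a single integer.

100890

step 1: scan C: cost=250, card=250
step 2: join B via nl
    card(P join B) = 250*50/(2) = 6250
    cost = 250 + 250*50 = 12750
step 3: join A via merge
    card(P join A) = 6250*80/(10) = 50000
    cost = 12750 + 6250*13 + 80*7 + 6250 + 80 = 100890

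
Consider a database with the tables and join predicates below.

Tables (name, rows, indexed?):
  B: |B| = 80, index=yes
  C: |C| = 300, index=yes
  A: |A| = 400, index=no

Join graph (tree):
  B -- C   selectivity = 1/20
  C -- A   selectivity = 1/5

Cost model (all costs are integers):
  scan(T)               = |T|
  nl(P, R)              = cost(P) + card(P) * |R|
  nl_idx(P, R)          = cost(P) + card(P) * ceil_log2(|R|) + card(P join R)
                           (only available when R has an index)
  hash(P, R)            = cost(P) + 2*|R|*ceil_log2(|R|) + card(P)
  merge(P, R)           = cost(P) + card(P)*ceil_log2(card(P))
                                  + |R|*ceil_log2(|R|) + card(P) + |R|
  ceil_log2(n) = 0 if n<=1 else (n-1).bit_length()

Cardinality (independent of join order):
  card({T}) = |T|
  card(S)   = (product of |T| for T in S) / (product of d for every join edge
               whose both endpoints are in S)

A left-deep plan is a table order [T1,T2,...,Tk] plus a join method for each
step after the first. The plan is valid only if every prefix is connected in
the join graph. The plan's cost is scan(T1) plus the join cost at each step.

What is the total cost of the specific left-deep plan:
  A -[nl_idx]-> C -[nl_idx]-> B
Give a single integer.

292000

step 1: scan A: cost=400, card=400
step 2: join C via nl_idx
    card(P join C) = 400*300/(5) = 24000
    cost = 400 + 400*9 + 24000 = 28000
step 3: join B via nl_idx
    card(P join B) = 24000*80/(20) = 96000
    cost = 28000 + 24000*7 + 96000 = 292000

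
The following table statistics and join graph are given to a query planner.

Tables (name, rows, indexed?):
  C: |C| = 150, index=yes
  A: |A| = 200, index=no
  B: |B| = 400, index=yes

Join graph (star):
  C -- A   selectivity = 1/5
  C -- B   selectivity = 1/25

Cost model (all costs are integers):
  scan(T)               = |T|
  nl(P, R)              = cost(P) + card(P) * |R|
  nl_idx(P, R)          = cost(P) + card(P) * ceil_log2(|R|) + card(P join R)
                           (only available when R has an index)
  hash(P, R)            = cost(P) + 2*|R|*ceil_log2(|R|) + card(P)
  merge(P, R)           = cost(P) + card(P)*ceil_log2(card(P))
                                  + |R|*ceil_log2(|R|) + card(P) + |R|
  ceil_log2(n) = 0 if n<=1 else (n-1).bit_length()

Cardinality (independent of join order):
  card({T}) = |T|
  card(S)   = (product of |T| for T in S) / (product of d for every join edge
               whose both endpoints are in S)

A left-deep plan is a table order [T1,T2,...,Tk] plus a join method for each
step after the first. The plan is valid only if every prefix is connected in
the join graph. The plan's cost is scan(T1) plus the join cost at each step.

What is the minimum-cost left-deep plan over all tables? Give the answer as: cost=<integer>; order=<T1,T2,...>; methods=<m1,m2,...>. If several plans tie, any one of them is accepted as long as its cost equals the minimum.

cost=8800; order=B,C,A; methods=hash,hash

Selinger DP (subsets sized 1..n):
  {C}: scan cost=150, card=150
  {A}: scan cost=200, card=200
  {B}: scan cost=400, card=400
  {AC}: card=6000; try (C,hash)→2800, (A,merge)→3300, (C,merge)→3350, (A,hash)→3500, (C,nl_idx)→7800, (A,nl)→30150 …(+1); best=2800 via (C,hash)
  {BC}: card=2400; try (C,hash)→3200, (B,nl_idx)→3900, (B,merge)→5500, (C,merge)→5750, (C,nl_idx)→6000, (B,hash)→7500 …(+2); best=3200 via (C,hash)
  {ABC}: card=96000; try (A,hash)→8800, (B,hash)→16000, (A,merge)→36200, (B,merge)→90800, (B,nl_idx)→152800, (A,nl)→483200 …(+1); best=8800 via (A,hash)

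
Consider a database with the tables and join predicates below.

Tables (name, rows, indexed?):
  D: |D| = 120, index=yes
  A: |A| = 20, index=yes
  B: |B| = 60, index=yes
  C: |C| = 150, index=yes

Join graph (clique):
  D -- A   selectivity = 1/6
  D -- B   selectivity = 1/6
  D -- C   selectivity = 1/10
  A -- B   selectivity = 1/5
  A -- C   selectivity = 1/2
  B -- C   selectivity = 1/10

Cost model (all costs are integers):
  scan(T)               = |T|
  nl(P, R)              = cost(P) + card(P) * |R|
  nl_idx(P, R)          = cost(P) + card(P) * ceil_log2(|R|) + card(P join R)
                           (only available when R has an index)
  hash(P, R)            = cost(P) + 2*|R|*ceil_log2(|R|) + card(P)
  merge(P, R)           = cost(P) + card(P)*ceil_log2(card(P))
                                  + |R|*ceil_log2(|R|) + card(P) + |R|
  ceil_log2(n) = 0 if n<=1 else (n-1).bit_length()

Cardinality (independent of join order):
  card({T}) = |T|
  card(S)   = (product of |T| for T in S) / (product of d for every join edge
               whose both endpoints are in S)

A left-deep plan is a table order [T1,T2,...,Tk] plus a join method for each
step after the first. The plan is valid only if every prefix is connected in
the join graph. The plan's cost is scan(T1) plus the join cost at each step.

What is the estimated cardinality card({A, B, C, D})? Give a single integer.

Tables in S: A(20), B(60), C(150), D(120)
Edges inside S: D-A(d=6), D-B(d=6), D-C(d=10), A-B(d=5), A-C(d=2), B-C(d=10)
numerator = 20 * 60 * 150 * 120 = 21600000
denominator = 6 * 6 * 10 * 5 * 2 * 10 = 36000
card(S) = 21600000 / 36000 = 600

600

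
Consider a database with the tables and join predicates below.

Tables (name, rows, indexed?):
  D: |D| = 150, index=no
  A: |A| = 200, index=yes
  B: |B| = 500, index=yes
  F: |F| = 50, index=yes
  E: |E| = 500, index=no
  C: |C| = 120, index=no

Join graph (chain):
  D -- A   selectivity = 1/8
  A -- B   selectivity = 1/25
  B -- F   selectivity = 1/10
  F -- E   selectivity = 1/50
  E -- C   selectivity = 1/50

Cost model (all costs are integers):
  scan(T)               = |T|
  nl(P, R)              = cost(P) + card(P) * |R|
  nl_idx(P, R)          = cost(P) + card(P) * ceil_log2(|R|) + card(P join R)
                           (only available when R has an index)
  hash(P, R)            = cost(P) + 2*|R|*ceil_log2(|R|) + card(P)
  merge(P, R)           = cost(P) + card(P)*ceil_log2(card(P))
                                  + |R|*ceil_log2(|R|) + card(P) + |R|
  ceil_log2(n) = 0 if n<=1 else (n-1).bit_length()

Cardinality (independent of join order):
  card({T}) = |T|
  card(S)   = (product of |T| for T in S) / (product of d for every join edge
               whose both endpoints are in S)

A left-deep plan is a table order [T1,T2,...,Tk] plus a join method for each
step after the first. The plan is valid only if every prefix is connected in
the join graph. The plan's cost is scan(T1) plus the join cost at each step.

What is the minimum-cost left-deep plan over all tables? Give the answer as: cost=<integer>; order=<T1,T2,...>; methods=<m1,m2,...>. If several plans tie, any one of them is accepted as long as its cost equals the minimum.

cost=559580; order=E,F,C,B,A,D; methods=hash,hash,hash,hash,hash

Selinger DP (subsets sized 1..n):
  {D}: scan cost=150, card=150
  {A}: scan cost=200, card=200
  {B}: scan cost=500, card=500
  {F}: scan cost=50, card=50
  {E}: scan cost=500, card=500
  {C}: scan cost=120, card=120
  {AD}: card=3750; try (D,hash)→2800, (A,merge)→3300, (D,merge)→3350, (A,hash)→3500, (A,nl_idx)→5100, (A,nl)→30150 …(+1); best=2800 via (D,hash)
  {AB}: card=4000; try (A,hash)→4200, (B,nl_idx)→6000, (B,merge)→7000, (A,merge)→7300, (A,nl_idx)→8500, (B,hash)→9400 …(+2); best=4200 via (A,hash)
  {BF}: card=2500; try (F,hash)→1600, (B,nl_idx)→3000, (B,merge)→5400, (F,merge)→5850, (F,nl_idx)→6000, (B,hash)→9100 …(+2); best=1600 via (F,hash)
  {EF}: card=500; try (F,hash)→1600, (F,nl_idx)→4000, (E,merge)→5400, (F,merge)→5850, (E,hash)→9100, (E,nl)→25050 …(+1); best=1600 via (F,hash)
  {CE}: card=1200; try (C,hash)→2680, (E,merge)→6080, (C,merge)→6460, (E,hash)→9240, (E,nl)→60120, (C,nl)→60500; best=2680 via (C,hash)
  {ABD}: card=75000; try (D,hash)→10600, (B,hash)→15550, (B,merge)→56550, (D,merge)→57550, (B,nl_idx)→111550, (D,nl)→604200 …(+1); best=10600 via (D,hash)
  {ABF}: card=20000; try (A,hash)→7300, (F,hash)→8800, (A,merge)→35900, (A,nl_idx)→41600, (F,nl_idx)→48200, (F,merge)→56550 …(+2); best=7300 via (A,hash)
  {BEF}: card=25000; try (B,hash)→11100, (B,merge)→11600, (E,hash)→13100, (B,nl_idx)→31100, (E,merge)→39100, (B,nl)→251600 …(+1); best=11100 via (B,hash)
  {CEF}: card=1200; try (C,hash)→3780, (F,hash)→4480, (C,merge)→7560, (F,nl_idx)→11080, (F,merge)→17430, (C,nl)→61600 …(+1); best=3780 via (C,hash)
  {ABDF}: card=375000; try (D,hash)→29700, (F,hash)→86200, (D,merge)→328650, (F,nl_idx)→835600, (F,merge)→1360950, (D,nl)→3007300 …(+1); best=29700 via (D,hash)
  {ABEF}: card=200000; try (E,hash)→36300, (A,hash)→39300, (E,merge)→332300, (A,nl_idx)→411100, (A,merge)→412900, (A,nl)→5011100 …(+1); best=36300 via (E,hash)
  {BCEF}: card=60000; try (B,hash)→13980, (B,merge)→23180, (C,hash)→37780, (B,nl_idx)→74580, (C,merge)→412060, (B,nl)→603780 …(+1); best=13980 via (B,hash)
  {ABDEF}: card=3750000; try (D,hash)→238700, (E,hash)→413700, (D,merge)→3837650, (E,merge)→7534700, (D,nl)→30036300, (E,nl)→187529700; best=238700 via (D,hash)
  {ABCEF}: card=480000; try (A,hash)→77180, (C,hash)→237980, (A,nl_idx)→973980, (A,merge)→1035780, (C,merge)→3837260, (A,nl)→12013980 …(+1); best=77180 via (A,hash)
  {ABCDEF}: card=9000000; try (D,hash)→559580, (C,hash)→3990380, (D,merge)→9678530, (D,nl)→72077180, (C,merge)→86489660, (C,nl)→450238700; best=559580 via (D,hash)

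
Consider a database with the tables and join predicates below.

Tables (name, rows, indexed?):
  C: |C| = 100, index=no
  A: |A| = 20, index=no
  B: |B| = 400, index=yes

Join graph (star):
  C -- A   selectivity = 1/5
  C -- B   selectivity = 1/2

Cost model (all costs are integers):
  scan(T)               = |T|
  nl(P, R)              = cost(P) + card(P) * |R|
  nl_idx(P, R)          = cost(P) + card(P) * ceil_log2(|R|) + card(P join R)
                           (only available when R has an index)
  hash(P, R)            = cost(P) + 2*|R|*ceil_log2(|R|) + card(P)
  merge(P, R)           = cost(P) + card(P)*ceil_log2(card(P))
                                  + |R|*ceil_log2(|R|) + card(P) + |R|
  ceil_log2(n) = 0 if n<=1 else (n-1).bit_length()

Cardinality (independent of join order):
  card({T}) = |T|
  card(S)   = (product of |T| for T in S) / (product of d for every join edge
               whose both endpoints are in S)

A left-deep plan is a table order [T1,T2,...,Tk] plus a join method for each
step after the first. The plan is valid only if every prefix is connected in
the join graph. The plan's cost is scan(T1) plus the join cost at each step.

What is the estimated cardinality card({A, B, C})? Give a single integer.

Tables in S: A(20), B(400), C(100)
Edges inside S: C-A(d=5), C-B(d=2)
numerator = 20 * 400 * 100 = 800000
denominator = 5 * 2 = 10
card(S) = 800000 / 10 = 80000

80000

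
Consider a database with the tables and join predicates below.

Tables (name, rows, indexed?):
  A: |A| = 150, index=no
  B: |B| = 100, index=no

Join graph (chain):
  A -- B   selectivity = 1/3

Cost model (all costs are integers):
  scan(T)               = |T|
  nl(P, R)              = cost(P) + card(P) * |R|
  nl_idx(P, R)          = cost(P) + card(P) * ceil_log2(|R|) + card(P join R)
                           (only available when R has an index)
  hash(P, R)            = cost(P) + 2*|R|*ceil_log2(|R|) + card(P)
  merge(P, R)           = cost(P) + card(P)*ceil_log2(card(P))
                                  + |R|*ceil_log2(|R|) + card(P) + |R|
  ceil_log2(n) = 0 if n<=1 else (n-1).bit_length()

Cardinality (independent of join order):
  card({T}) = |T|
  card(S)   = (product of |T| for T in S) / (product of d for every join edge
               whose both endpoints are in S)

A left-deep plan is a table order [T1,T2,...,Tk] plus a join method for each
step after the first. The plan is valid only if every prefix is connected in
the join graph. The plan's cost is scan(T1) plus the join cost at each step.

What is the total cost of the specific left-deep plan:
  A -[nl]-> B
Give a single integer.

step 1: scan A: cost=150, card=150
step 2: join B via nl
    card(P join B) = 150*100/(3) = 5000
    cost = 150 + 150*100 = 15150

15150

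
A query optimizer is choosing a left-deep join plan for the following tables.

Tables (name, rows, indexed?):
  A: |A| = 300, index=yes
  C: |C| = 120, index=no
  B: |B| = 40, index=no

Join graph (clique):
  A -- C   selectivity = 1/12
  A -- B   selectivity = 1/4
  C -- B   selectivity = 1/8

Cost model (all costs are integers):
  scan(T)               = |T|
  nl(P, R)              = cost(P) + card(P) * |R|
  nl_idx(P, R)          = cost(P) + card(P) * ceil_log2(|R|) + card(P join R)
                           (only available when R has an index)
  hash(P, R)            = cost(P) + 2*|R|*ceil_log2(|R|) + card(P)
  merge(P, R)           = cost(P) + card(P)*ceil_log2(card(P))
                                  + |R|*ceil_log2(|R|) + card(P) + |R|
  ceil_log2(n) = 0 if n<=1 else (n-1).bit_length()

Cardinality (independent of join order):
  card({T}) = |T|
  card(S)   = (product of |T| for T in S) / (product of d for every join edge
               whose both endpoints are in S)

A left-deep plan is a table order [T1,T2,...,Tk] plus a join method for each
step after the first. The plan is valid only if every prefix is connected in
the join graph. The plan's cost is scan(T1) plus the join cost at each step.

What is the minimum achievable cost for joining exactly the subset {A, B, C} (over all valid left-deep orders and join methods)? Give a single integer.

5760

Selinger DP over subsets of {A,B,C}:
  {A}: scan cost=300, card=300
  {C}: scan cost=120, card=120
  {B}: scan cost=40, card=40
  {AC}: card=3000; try (C,hash)→2280, (A,merge)→4080, (A,nl_idx)→4200, (C,merge)→4260, (A,hash)→5640, (A,nl)→36120 …(+1); best=2280 via (C,hash)
  {AB}: card=3000; try (B,hash)→1080, (A,merge)→3320, (A,nl_idx)→3400, (B,merge)→3580, (A,hash)→5480, (A,nl)→12040 …(+1); best=1080 via (B,hash)
  {BC}: card=600; try (B,hash)→720, (C,merge)→1280, (B,merge)→1360, (C,hash)→1760, (C,nl)→4840, (B,nl)→4920; best=720 via (B,hash)
  {ABC}: card=3750; try (C,hash)→5760, (B,hash)→5760, (A,hash)→6720, (A,nl_idx)→9870, (A,merge)→10320, (C,merge)→41040 …(+4); best=5760 via (C,hash)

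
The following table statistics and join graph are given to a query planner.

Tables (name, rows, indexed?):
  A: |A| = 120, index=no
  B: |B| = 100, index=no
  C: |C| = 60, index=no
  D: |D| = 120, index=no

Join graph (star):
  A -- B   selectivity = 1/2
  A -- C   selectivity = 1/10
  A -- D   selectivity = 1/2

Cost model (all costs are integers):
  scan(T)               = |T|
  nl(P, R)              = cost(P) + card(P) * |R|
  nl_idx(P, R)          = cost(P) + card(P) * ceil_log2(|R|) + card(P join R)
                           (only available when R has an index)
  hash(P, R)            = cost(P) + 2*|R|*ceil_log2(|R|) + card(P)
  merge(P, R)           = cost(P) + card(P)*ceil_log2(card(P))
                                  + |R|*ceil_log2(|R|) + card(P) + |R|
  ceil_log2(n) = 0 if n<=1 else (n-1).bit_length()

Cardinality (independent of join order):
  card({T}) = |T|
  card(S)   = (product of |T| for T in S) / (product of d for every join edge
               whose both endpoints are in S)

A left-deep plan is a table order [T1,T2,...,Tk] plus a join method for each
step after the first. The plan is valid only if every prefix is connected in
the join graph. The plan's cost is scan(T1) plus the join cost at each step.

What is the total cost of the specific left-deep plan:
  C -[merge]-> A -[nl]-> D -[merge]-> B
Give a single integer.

step 1: scan C: cost=60, card=60
step 2: join A via merge
    card(P join A) = 60*120/(10) = 720
    cost = 60 + 60*6 + 120*7 + 60 + 120 = 1440
step 3: join D via nl
    card(P join D) = 720*120/(2) = 43200
    cost = 1440 + 720*120 = 87840
step 4: join B via merge
    card(P join B) = 43200*100/(2) = 2160000
    cost = 87840 + 43200*16 + 100*7 + 43200 + 100 = 823040

823040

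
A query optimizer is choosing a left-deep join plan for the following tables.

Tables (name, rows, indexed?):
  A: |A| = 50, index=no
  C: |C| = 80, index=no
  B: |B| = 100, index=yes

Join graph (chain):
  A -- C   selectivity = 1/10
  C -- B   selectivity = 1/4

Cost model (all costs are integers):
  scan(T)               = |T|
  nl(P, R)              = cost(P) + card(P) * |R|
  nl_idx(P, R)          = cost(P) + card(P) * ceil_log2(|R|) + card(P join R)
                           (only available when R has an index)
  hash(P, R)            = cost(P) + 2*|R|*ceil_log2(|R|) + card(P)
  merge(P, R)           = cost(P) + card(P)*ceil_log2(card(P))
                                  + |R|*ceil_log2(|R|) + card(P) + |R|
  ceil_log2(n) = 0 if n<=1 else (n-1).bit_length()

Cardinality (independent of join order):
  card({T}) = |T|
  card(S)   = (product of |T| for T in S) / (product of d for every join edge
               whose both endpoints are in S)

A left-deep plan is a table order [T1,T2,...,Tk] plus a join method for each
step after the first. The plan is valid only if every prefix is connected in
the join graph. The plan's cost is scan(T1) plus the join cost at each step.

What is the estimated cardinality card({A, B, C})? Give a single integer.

10000

Tables in S: A(50), B(100), C(80)
Edges inside S: A-C(d=10), C-B(d=4)
numerator = 50 * 100 * 80 = 400000
denominator = 10 * 4 = 40
card(S) = 400000 / 40 = 10000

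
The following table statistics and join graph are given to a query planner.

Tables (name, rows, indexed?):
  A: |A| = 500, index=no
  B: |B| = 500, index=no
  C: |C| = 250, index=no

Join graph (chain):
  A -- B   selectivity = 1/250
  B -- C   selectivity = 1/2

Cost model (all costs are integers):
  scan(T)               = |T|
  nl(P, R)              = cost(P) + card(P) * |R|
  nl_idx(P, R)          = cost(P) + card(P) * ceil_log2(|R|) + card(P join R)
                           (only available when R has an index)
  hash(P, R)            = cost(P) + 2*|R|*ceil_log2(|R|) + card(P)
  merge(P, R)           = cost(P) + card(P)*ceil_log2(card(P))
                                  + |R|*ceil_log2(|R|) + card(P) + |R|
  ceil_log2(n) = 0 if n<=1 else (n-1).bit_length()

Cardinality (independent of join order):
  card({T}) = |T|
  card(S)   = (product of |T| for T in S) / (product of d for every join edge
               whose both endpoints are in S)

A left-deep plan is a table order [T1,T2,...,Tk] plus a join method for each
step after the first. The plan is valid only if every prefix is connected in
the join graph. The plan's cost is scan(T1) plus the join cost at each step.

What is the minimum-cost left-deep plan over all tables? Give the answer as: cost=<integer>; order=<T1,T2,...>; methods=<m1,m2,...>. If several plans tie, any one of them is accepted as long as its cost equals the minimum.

cost=15000; order=A,B,C; methods=hash,hash

Selinger DP (subsets sized 1..n):
  {A}: scan cost=500, card=500
  {B}: scan cost=500, card=500
  {C}: scan cost=250, card=250
  {AB}: card=1000; try (B,hash)→10000, (A,hash)→10000, (B,merge)→10500, (A,merge)→10500, (B,nl)→250500, (A,nl)→250500; best=10000 via (B,hash)
  {BC}: card=62500; try (C,hash)→5000, (B,merge)→7500, (C,merge)→7750, (B,hash)→9500, (B,nl)→125250, (C,nl)→125500; best=5000 via (C,hash)
  {ABC}: card=125000; try (C,hash)→15000, (C,merge)→23250, (A,hash)→76500, (C,nl)→260000, (A,merge)→1072500, (A,nl)→31255000; best=15000 via (C,hash)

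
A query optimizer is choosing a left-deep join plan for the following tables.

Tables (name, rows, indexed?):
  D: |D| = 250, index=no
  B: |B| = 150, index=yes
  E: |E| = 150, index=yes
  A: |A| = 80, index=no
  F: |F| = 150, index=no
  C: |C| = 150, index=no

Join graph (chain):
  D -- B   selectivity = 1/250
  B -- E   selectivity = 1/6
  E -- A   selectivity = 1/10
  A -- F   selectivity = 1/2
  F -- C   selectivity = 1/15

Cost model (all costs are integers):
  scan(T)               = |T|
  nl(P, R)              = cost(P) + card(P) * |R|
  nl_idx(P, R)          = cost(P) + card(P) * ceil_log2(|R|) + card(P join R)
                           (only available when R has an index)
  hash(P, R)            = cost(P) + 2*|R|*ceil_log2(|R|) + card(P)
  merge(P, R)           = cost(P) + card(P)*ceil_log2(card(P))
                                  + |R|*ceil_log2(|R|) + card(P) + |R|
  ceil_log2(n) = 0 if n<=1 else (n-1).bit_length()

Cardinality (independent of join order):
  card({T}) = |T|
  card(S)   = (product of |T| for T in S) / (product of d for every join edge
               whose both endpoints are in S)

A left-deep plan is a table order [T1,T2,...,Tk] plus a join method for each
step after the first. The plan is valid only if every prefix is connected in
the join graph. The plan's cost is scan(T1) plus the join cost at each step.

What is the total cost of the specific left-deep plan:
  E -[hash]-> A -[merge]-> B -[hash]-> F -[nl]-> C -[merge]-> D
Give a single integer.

step 1: scan E: cost=150, card=150
step 2: join A via hash
    card(P join A) = 150*80/(10) = 1200
    cost = 150 + 2*80*7 + 150 = 1420
step 3: join B via merge
    card(P join B) = 1200*150/(6) = 30000
    cost = 1420 + 1200*11 + 150*8 + 1200 + 150 = 17170
step 4: join F via hash
    card(P join F) = 30000*150/(2) = 2250000
    cost = 17170 + 2*150*8 + 30000 = 49570
step 5: join C via nl
    card(P join C) = 2250000*150/(15) = 22500000
    cost = 49570 + 2250000*150 = 337549570
step 6: join D via merge
    card(P join D) = 22500000*250/(250) = 22500000
    cost = 337549570 + 22500000*25 + 250*8 + 22500000 + 250 = 922551820

922551820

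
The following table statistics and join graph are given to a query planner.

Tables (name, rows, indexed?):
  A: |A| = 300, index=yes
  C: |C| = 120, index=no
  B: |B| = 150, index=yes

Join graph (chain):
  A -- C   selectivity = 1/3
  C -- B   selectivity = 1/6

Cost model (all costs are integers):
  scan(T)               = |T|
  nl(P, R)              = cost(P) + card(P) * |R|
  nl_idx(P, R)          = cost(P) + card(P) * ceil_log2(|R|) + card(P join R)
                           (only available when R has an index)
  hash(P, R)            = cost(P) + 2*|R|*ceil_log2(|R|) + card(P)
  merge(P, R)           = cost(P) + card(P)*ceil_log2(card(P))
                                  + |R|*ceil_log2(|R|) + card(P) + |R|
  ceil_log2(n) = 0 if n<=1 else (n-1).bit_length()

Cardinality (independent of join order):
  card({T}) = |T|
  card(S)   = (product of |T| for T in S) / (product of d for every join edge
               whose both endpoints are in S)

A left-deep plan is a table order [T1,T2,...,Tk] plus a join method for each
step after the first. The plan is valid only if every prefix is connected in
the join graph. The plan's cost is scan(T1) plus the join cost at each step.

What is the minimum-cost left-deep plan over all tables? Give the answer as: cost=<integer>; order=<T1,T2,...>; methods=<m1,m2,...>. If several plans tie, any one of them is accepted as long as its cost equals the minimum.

cost=10380; order=B,C,A; methods=hash,hash

Selinger DP (subsets sized 1..n):
  {A}: scan cost=300, card=300
  {C}: scan cost=120, card=120
  {B}: scan cost=150, card=150
  {AC}: card=12000; try (C,hash)→2280, (A,merge)→4080, (C,merge)→4260, (A,hash)→5640, (A,nl_idx)→13200, (A,nl)→36120 …(+1); best=2280 via (C,hash)
  {BC}: card=3000; try (C,hash)→1980, (B,merge)→2430, (C,merge)→2460, (B,hash)→2640, (B,nl_idx)→4080, (B,nl)→18120 …(+1); best=1980 via (C,hash)
  {ABC}: card=300000; try (A,hash)→10380, (B,hash)→16680, (A,merge)→43980, (B,merge)→183630, (A,nl_idx)→328980, (B,nl_idx)→398280 …(+2); best=10380 via (A,hash)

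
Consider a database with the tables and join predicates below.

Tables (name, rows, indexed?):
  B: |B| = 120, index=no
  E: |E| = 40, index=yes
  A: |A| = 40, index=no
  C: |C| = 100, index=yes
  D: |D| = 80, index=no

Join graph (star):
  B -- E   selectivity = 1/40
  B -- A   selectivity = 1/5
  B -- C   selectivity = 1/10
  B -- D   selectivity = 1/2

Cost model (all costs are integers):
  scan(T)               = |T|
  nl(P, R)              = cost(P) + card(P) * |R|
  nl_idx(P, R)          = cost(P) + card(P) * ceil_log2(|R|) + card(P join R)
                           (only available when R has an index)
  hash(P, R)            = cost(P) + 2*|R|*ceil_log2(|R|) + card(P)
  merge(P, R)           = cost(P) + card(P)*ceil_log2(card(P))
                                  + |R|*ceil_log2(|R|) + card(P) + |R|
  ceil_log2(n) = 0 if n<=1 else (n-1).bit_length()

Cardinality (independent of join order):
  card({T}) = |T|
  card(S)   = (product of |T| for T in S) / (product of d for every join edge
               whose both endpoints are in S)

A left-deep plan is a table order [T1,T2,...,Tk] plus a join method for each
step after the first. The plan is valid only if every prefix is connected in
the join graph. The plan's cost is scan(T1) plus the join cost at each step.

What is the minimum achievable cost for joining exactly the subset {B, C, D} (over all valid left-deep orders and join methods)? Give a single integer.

3960

Selinger DP over subsets of {B,C,D}:
  {B}: scan cost=120, card=120
  {C}: scan cost=100, card=100
  {D}: scan cost=80, card=80
  {BC}: card=1200; try (C,hash)→1640, (B,merge)→1860, (C,merge)→1880, (B,hash)→1880, (C,nl_idx)→2160, (B,nl)→12100 …(+1); best=1640 via (C,hash)
  {BD}: card=4800; try (D,hash)→1360, (B,merge)→1680, (D,merge)→1720, (B,hash)→1840, (B,nl)→9680, (D,nl)→9720; best=1360 via (D,hash)
  {BCD}: card=48000; try (D,hash)→3960, (C,hash)→7560, (D,merge)→16680, (C,merge)→69360, (C,nl_idx)→82960, (D,nl)→97640 …(+1); best=3960 via (D,hash)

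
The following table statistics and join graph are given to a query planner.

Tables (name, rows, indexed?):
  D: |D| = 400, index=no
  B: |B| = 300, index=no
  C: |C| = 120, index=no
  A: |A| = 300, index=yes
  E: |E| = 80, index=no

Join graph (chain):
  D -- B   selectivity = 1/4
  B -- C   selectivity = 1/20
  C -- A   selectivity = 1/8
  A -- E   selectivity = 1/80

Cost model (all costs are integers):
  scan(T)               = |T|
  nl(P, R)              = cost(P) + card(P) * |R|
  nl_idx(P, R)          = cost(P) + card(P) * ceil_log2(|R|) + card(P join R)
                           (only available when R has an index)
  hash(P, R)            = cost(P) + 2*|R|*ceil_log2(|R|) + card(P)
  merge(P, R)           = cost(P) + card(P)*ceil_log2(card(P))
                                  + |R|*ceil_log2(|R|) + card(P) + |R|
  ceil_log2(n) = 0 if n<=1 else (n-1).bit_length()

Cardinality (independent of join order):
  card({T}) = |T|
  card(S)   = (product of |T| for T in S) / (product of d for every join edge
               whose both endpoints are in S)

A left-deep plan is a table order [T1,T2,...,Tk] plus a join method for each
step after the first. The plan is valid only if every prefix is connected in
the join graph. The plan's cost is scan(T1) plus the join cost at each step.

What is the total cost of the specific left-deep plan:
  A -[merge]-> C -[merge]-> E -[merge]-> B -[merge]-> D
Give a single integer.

step 1: scan A: cost=300, card=300
step 2: join C via merge
    card(P join C) = 300*120/(8) = 4500
    cost = 300 + 300*9 + 120*7 + 300 + 120 = 4260
step 3: join E via merge
    card(P join E) = 4500*80/(80) = 4500
    cost = 4260 + 4500*13 + 80*7 + 4500 + 80 = 67900
step 4: join B via merge
    card(P join B) = 4500*300/(20) = 67500
    cost = 67900 + 4500*13 + 300*9 + 4500 + 300 = 133900
step 5: join D via merge
    card(P join D) = 67500*400/(4) = 6750000
    cost = 133900 + 67500*17 + 400*9 + 67500 + 400 = 1352900

1352900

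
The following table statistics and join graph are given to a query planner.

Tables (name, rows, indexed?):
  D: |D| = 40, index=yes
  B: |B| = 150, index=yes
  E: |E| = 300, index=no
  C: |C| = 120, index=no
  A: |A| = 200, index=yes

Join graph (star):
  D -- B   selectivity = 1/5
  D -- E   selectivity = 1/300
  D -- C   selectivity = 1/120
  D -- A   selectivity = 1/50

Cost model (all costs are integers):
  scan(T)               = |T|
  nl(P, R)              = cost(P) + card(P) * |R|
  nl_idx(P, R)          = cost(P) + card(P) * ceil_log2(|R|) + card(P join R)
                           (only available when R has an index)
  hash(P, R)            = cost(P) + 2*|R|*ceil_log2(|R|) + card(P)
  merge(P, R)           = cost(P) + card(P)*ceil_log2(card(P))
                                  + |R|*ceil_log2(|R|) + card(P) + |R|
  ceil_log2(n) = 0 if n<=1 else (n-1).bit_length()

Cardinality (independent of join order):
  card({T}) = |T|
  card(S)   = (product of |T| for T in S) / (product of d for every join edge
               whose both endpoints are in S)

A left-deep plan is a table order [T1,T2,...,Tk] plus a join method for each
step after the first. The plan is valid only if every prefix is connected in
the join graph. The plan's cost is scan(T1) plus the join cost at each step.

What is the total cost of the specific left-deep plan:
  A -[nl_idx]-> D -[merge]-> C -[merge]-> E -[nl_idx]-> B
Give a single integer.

14480

step 1: scan A: cost=200, card=200
step 2: join D via nl_idx
    card(P join D) = 200*40/(50) = 160
    cost = 200 + 200*6 + 160 = 1560
step 3: join C via merge
    card(P join C) = 160*120/(120) = 160
    cost = 1560 + 160*8 + 120*7 + 160 + 120 = 3960
step 4: join E via merge
    card(P join E) = 160*300/(300) = 160
    cost = 3960 + 160*8 + 300*9 + 160 + 300 = 8400
step 5: join B via nl_idx
    card(P join B) = 160*150/(5) = 4800
    cost = 8400 + 160*8 + 4800 = 14480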